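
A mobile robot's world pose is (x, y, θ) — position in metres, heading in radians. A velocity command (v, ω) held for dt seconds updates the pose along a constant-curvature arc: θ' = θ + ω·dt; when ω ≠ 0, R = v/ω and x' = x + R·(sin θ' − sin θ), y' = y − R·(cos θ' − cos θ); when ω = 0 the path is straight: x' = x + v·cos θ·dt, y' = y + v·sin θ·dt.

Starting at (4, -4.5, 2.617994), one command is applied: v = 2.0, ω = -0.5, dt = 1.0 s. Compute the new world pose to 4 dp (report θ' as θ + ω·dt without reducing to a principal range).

(2.5841, -3.1171, 2.1180)

θ' = 2.6180 + -0.5·1.0 = 2.1180
R = v/ω = 2.0/-0.5 = -4.0000
x' = 4 + -4.0000·(sin 2.1180 − sin 2.6180) = 2.5841
y' = -4.5 − -4.0000·(cos 2.1180 − cos 2.6180) = -3.1171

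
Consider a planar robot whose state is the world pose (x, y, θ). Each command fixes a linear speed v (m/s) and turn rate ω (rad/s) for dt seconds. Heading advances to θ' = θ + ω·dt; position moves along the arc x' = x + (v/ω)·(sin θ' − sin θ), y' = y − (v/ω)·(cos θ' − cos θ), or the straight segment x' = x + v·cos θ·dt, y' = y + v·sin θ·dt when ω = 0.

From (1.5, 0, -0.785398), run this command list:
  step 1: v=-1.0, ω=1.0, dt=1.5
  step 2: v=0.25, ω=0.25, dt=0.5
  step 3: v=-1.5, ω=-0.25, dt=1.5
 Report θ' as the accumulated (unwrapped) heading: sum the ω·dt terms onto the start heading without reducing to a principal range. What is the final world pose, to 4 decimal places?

(-1.5512, -1.2216, 0.4646)

step 1: θ'=0.7146 (R=-1.0000) → pose (0.1376, 0.0482, 0.7146)
step 2: θ'=0.8396 (R=1.0000) → pose (0.2266, 0.1358, 0.8396)
step 3: θ'=0.4646 (R=6.0000) → pose (-1.5512, -1.2216, 0.4646)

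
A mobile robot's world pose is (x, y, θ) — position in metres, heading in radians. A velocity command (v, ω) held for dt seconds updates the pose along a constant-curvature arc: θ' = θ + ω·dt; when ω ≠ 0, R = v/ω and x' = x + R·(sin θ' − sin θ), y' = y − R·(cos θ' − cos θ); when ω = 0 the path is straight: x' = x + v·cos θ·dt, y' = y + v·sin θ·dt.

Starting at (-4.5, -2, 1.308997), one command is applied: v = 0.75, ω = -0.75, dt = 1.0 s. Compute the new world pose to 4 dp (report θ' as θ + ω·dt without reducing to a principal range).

(-4.0644, -1.4110, 0.5590)

θ' = 1.3090 + -0.75·1.0 = 0.5590
R = v/ω = 0.75/-0.75 = -1.0000
x' = -4.5 + -1.0000·(sin 0.5590 − sin 1.3090) = -4.0644
y' = -2 − -1.0000·(cos 0.5590 − cos 1.3090) = -1.4110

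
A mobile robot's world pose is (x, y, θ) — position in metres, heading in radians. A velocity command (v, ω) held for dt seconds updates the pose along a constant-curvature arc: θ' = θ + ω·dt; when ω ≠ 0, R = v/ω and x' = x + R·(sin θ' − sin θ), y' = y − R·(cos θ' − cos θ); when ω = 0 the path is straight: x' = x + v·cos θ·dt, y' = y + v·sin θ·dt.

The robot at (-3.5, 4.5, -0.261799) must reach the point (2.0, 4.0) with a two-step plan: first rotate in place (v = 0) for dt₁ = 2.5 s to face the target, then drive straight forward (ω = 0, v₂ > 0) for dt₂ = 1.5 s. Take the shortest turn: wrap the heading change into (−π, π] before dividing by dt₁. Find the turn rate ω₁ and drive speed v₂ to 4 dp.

ω₁ = 0.0685, v₂ = 3.6818

heading to target = atan2(4−4.5, 2−-3.5) = -0.0907
Δθ = wrap(-0.0907 − -0.2618) = 0.1711; ω₁ = Δθ/dt₁ = 0.0685
distance = √((2−-3.5)² + (4−4.5)²) = 5.5227; v₂ = distance/dt₂ = 3.6818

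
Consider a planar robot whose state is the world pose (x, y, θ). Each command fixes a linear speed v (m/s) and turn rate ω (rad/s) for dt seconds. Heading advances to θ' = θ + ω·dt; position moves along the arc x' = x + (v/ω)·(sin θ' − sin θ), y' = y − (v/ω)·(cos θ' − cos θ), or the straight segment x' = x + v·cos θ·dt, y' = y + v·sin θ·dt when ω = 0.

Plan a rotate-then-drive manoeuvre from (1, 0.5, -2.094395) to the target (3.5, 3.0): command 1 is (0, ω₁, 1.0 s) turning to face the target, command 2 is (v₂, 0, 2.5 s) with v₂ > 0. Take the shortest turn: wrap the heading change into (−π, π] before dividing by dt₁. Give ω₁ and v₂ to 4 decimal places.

ω₁ = 2.8798, v₂ = 1.4142

heading to target = atan2(3−0.5, 3.5−1) = 0.7854
Δθ = wrap(0.7854 − -2.0944) = 2.8798; ω₁ = Δθ/dt₁ = 2.8798
distance = √((3.5−1)² + (3−0.5)²) = 3.5355; v₂ = distance/dt₂ = 1.4142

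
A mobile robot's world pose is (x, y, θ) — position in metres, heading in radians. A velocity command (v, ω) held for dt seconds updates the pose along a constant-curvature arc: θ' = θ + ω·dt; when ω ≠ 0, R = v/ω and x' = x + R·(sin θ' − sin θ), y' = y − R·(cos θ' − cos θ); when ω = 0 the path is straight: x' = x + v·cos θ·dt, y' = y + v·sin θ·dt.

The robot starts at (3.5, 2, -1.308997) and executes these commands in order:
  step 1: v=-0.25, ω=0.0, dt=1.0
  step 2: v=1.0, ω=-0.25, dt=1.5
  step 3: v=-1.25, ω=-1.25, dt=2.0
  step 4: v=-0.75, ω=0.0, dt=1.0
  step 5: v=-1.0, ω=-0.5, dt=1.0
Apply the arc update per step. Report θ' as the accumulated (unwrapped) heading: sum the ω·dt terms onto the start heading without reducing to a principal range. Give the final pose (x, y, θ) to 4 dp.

(6.0533, -0.4537, -4.6840)

step 1: θ'=-1.3090 (straight) → pose (3.4353, 2.2415, -1.3090)
step 2: θ'=-1.6840 (R=-4.0000) → pose (3.5460, 0.7544, -1.6840)
step 3: θ'=-4.1840 (R=1.0000) → pose (5.4032, 1.1456, -4.1840)
step 4: θ'=-4.1840 (straight) → pose (5.7813, 0.4978, -4.1840)
step 5: θ'=-4.6840 (R=2.0000) → pose (6.0533, -0.4537, -4.6840)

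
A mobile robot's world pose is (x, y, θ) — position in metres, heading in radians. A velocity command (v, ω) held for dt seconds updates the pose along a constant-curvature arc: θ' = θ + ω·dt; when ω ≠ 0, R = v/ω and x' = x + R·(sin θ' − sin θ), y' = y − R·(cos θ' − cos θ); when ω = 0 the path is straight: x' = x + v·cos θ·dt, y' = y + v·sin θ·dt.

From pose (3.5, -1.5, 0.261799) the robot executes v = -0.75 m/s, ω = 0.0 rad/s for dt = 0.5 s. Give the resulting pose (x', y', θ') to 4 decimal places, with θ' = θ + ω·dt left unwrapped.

(3.1378, -1.5971, 0.2618)

θ' = 0.2618 + 0.0·0.5 = 0.2618
ω = 0 → straight: x' = 3.5 + -0.75·cos(0.2618)·0.5 = 3.1378
y' = -1.5 + -0.75·sin(0.2618)·0.5 = -1.5971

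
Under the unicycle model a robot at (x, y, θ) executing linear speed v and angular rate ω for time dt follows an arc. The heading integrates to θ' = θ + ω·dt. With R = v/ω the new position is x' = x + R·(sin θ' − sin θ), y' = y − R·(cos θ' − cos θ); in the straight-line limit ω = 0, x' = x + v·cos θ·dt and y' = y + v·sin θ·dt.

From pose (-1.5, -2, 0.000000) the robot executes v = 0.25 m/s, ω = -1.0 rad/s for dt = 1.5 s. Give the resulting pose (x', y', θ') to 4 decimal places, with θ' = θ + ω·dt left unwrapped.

(-1.2506, -2.2323, -1.5000)

θ' = 0.0000 + -1.0·1.5 = -1.5000
R = v/ω = 0.25/-1.0 = -0.2500
x' = -1.5 + -0.2500·(sin -1.5000 − sin 0.0000) = -1.2506
y' = -2 − -0.2500·(cos -1.5000 − cos 0.0000) = -2.2323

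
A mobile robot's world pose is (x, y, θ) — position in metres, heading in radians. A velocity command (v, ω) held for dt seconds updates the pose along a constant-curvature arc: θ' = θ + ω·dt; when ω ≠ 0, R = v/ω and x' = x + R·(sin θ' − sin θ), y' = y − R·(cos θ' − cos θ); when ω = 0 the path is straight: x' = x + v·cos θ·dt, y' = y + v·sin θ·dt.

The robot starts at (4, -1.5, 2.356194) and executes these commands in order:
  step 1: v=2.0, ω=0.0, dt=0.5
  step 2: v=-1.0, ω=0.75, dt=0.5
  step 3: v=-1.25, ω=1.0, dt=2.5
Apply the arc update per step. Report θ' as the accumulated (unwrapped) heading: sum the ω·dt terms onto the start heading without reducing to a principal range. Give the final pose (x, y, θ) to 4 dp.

step 1: θ'=2.3562 (straight) → pose (3.2929, -0.7929, 2.3562)
step 2: θ'=2.7312 (R=-1.3333) → pose (3.7037, -1.0727, 2.7312)
step 3: θ'=5.2312 (R=-1.2500) → pose (5.2880, 0.6933, 5.2312)

(5.2880, 0.6933, 5.2312)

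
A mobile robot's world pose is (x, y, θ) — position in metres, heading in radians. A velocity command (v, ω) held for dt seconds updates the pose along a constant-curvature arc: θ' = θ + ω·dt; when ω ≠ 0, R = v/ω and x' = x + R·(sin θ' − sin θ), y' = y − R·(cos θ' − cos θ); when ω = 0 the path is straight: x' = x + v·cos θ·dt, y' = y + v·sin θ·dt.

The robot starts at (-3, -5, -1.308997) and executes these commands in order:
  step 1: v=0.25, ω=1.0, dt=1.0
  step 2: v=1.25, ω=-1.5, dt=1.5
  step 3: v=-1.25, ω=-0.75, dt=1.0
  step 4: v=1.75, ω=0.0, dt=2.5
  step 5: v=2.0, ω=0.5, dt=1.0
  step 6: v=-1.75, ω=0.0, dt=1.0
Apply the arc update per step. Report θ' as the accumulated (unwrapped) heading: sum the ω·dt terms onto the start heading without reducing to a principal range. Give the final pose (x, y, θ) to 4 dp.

step 1: θ'=-0.3090 (R=0.2500) → pose (-2.8345, -5.1735, -0.3090)
step 2: θ'=-2.5590 (R=-0.8333) → pose (-2.6295, -6.6632, -2.5590)
step 3: θ'=-3.3090 (R=1.6667) → pose (-1.4348, -6.4115, -3.3090)
step 4: θ'=-3.3090 (straight) → pose (-5.7486, -5.6826, -3.3090)
step 5: θ'=-2.8090 (R=4.0000) → pose (-7.7211, -5.8459, -2.8090)
step 6: θ'=-2.8090 (straight) → pose (-6.0670, -5.2745, -2.8090)

(-6.0670, -5.2745, -2.8090)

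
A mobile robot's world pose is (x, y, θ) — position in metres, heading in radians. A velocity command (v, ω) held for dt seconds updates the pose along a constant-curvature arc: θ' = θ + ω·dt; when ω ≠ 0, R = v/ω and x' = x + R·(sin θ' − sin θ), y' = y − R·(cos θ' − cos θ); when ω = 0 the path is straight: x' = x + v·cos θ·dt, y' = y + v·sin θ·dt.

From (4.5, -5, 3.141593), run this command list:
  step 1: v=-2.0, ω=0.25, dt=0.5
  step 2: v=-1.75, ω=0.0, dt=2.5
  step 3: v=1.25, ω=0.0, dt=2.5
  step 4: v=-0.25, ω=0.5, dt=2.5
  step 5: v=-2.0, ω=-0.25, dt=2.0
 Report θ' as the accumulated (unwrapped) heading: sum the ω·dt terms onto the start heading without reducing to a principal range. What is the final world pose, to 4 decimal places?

step 1: θ'=3.2666 (R=-8.0000) → pose (5.4974, -4.9376, 3.2666)
step 2: θ'=3.2666 (straight) → pose (9.8383, -4.3921, 3.2666)
step 3: θ'=3.2666 (straight) → pose (6.7376, -4.7817, 3.2666)
step 4: θ'=4.5166 (R=-0.5000) → pose (7.1658, -4.3829, 4.5166)
step 5: θ'=4.0166 (R=8.0000) → pose (8.8725, -0.8113, 4.0166)

(8.8725, -0.8113, 4.0166)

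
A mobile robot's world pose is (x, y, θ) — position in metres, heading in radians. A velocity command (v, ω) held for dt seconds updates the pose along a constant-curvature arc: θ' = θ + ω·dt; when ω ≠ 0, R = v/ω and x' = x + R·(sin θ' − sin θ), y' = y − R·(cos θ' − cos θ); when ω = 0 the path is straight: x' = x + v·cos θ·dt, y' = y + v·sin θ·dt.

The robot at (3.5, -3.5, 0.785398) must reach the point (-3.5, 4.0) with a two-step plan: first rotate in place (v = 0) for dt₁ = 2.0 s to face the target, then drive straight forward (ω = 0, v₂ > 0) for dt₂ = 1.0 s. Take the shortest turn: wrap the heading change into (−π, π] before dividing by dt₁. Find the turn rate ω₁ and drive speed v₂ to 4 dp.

ω₁ = 0.7682, v₂ = 10.2591

heading to target = atan2(4−-3.5, -3.5−3.5) = 2.3217
Δθ = wrap(2.3217 − 0.7854) = 1.5363; ω₁ = Δθ/dt₁ = 0.7682
distance = √((-3.5−3.5)² + (4−-3.5)²) = 10.2591; v₂ = distance/dt₂ = 10.2591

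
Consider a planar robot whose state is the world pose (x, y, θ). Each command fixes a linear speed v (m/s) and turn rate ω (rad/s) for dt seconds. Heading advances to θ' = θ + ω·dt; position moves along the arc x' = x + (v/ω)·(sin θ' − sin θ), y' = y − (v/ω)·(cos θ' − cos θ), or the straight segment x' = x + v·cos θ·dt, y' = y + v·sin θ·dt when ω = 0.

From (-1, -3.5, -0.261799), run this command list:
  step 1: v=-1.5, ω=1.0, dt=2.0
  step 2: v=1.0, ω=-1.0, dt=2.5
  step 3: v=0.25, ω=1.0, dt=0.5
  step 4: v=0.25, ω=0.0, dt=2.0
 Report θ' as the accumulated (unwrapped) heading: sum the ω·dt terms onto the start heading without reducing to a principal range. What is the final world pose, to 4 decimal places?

(-0.6002, -4.4986, -0.2618)

step 1: θ'=1.7382 (R=-1.5000) → pose (-2.8673, -5.1988, 1.7382)
step 2: θ'=-0.7618 (R=-1.0000) → pose (-1.1910, -4.3086, -0.7618)
step 3: θ'=-0.2618 (R=0.2500) → pose (-1.0832, -4.3692, -0.2618)
step 4: θ'=-0.2618 (straight) → pose (-0.6002, -4.4986, -0.2618)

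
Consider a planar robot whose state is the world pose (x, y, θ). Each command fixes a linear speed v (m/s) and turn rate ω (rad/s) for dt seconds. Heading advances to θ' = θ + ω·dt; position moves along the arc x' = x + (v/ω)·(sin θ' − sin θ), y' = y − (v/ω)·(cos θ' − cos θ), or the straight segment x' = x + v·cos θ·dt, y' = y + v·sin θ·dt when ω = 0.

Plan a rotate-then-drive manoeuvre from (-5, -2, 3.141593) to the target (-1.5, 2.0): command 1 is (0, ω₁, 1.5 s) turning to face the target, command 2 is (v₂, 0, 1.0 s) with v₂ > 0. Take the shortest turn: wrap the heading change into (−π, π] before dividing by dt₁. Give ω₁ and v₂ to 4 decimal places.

ω₁ = -1.5264, v₂ = 5.3151

heading to target = atan2(2−-2, -1.5−-5) = 0.8520
Δθ = wrap(0.8520 − 3.1416) = -2.2896; ω₁ = Δθ/dt₁ = -1.5264
distance = √((-1.5−-5)² + (2−-2)²) = 5.3151; v₂ = distance/dt₂ = 5.3151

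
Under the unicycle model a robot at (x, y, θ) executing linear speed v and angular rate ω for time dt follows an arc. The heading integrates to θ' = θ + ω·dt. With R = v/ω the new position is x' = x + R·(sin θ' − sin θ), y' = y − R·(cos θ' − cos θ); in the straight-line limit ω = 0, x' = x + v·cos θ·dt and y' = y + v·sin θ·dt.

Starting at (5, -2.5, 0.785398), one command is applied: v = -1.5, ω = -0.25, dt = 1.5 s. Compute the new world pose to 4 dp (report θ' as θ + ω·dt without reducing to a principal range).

θ' = 0.7854 + -0.25·1.5 = 0.4104
R = v/ω = -1.5/-0.25 = 6.0000
x' = 5 + 6.0000·(sin 0.4104 − sin 0.7854) = 3.1512
y' = -2.5 − 6.0000·(cos 0.4104 − cos 0.7854) = -3.7591

(3.1512, -3.7591, 0.4104)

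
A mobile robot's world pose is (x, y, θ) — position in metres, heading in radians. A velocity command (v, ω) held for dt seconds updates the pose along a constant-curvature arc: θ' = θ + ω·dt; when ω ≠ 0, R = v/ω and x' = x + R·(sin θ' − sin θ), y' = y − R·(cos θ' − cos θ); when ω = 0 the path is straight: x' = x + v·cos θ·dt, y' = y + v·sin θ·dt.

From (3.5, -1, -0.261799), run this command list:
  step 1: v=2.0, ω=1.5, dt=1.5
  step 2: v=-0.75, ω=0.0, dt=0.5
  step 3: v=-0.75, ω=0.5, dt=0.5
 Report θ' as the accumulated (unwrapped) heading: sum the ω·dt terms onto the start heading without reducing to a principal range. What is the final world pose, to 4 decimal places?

step 1: θ'=1.9882 (R=1.3333) → pose (5.0640, 0.8284, 1.9882)
step 2: θ'=1.9882 (straight) → pose (5.2160, 0.4856, 1.9882)
step 3: θ'=2.2382 (R=-1.5000) → pose (5.4090, 0.1653, 2.2382)

(5.4090, 0.1653, 2.2382)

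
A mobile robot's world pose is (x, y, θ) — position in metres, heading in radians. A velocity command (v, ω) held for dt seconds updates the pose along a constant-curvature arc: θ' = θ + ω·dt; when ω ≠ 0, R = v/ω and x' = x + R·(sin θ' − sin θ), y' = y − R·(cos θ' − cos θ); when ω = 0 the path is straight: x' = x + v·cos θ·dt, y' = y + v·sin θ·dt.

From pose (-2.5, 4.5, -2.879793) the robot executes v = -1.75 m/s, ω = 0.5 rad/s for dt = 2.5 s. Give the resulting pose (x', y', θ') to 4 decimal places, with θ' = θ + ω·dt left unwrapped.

(0.0880, 7.6744, -1.6298)

θ' = -2.8798 + 0.5·2.5 = -1.6298
R = v/ω = -1.75/0.5 = -3.5000
x' = -2.5 + -3.5000·(sin -1.6298 − sin -2.8798) = 0.0880
y' = 4.5 − -3.5000·(cos -1.6298 − cos -2.8798) = 7.6744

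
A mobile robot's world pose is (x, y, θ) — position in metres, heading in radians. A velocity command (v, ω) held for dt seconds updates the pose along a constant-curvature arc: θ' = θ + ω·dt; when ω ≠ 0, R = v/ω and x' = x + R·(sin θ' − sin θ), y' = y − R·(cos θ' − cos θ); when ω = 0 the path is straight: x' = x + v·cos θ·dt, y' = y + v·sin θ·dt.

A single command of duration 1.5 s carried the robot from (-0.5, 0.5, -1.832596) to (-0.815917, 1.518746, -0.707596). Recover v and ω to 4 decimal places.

Δθ = -0.707596 − -1.832596 = 1.125000
ω = Δθ/dt = 1.125000/1.5 = 0.7500
R = −Δy/(cos θ' − cos θ) = -1.0000
v = R·ω = -1.0000·0.7500 = -0.7500

v = -0.7500, ω = 0.7500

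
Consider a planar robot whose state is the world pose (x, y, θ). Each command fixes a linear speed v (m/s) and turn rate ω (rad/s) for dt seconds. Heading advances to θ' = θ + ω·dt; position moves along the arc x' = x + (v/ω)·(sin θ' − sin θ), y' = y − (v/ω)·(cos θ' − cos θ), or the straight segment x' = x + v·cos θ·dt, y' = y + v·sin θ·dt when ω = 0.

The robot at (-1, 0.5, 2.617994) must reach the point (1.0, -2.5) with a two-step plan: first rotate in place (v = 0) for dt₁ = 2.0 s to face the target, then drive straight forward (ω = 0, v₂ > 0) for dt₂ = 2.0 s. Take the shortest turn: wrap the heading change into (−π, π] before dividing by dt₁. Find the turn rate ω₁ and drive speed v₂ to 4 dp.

ω₁ = 1.3412, v₂ = 1.8028

heading to target = atan2(-2.5−0.5, 1−-1) = -0.9828
Δθ = wrap(-0.9828 − 2.6180) = 2.6824; ω₁ = Δθ/dt₁ = 1.3412
distance = √((1−-1)² + (-2.5−0.5)²) = 3.6056; v₂ = distance/dt₂ = 1.8028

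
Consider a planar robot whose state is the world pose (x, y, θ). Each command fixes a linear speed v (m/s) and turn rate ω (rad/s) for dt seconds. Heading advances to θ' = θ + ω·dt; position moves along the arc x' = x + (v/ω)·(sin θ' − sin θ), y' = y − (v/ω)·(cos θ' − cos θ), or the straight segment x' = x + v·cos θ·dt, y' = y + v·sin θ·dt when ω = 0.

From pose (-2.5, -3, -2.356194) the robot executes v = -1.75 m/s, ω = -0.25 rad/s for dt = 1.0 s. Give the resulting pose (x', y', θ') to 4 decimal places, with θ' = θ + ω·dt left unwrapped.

(-1.1215, -1.9293, -2.6062)

θ' = -2.3562 + -0.25·1.0 = -2.6062
R = v/ω = -1.75/-0.25 = 7.0000
x' = -2.5 + 7.0000·(sin -2.6062 − sin -2.3562) = -1.1215
y' = -3 − 7.0000·(cos -2.6062 − cos -2.3562) = -1.9293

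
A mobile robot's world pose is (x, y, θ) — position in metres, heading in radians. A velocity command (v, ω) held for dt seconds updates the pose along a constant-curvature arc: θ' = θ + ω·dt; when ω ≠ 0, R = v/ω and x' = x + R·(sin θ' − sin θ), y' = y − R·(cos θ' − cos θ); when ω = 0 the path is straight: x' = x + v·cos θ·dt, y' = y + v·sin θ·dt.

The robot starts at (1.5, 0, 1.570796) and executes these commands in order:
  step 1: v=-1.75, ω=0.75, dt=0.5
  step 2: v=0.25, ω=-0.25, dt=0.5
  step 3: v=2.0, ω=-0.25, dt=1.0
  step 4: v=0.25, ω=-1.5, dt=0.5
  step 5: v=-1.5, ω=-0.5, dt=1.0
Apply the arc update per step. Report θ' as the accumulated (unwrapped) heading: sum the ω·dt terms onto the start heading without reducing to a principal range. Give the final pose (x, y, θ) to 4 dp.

step 1: θ'=1.9458 (R=-2.3333) → pose (1.6621, -0.8546, 1.9458)
step 2: θ'=1.8208 (R=-1.0000) → pose (1.6237, -0.7358, 1.8208)
step 3: θ'=1.5708 (R=-8.0000) → pose (1.3750, 1.2435, 1.5708)
step 4: θ'=0.8208 (R=-0.1667) → pose (1.4198, 1.3571, 0.8208)
step 5: θ'=0.3208 (R=3.0000) → pose (0.1707, 0.5550, 0.3208)

(0.1707, 0.5550, 0.3208)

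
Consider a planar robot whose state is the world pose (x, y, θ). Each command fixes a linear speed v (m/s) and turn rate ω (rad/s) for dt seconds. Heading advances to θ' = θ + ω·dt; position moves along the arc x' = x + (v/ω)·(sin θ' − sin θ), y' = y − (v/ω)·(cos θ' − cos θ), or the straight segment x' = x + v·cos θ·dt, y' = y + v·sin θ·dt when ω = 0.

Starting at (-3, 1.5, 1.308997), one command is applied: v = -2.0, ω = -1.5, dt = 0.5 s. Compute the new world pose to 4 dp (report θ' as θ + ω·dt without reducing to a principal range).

θ' = 1.3090 + -1.5·0.5 = 0.5590
R = v/ω = -2.0/-1.5 = 1.3333
x' = -3 + 1.3333·(sin 0.5590 − sin 1.3090) = -3.5808
y' = 1.5 − 1.3333·(cos 0.5590 − cos 1.3090) = 0.7147

(-3.5808, 0.7147, 0.5590)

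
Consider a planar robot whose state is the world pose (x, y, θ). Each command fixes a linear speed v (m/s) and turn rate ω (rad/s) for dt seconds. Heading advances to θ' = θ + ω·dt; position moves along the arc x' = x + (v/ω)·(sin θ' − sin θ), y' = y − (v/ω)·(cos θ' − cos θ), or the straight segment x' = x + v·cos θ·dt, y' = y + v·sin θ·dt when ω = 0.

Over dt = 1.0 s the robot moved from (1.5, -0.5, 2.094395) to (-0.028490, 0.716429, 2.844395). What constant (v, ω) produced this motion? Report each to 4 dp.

Δθ = 2.844395 − 2.094395 = 0.750000
ω = Δθ/dt = 0.750000/1.0 = 0.7500
R = Δx/(sin θ' − sin θ) = 2.6667
v = R·ω = 2.6667·0.7500 = 2.0000

v = 2.0000, ω = 0.7500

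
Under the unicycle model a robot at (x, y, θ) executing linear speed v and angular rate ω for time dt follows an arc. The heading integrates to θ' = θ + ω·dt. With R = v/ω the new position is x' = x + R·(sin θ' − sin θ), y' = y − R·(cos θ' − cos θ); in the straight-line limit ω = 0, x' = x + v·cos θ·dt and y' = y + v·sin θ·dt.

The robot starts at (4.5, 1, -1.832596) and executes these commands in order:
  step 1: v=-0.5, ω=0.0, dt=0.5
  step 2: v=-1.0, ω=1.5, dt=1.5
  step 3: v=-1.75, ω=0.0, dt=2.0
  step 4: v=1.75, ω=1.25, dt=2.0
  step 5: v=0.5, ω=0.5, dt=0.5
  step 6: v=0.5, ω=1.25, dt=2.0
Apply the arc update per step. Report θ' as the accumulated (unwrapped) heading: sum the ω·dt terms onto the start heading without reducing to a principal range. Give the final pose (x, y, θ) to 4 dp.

step 1: θ'=-1.8326 (straight) → pose (4.5647, 1.2415, -1.8326)
step 2: θ'=0.4174 (R=-0.6667) → pose (3.6505, 2.0235, 0.4174)
step 3: θ'=0.4174 (straight) → pose (0.4510, 0.6046, 0.4174)
step 4: θ'=2.9174 (R=1.4000) → pose (0.1947, 3.2494, 2.9174)
step 5: θ'=3.1674 (R=1.0000) → pose (-0.0534, 3.2741, 3.1674)
step 6: θ'=5.6674 (R=0.4000) → pose (-0.2742, 2.5477, 5.6674)

(-0.2742, 2.5477, 5.6674)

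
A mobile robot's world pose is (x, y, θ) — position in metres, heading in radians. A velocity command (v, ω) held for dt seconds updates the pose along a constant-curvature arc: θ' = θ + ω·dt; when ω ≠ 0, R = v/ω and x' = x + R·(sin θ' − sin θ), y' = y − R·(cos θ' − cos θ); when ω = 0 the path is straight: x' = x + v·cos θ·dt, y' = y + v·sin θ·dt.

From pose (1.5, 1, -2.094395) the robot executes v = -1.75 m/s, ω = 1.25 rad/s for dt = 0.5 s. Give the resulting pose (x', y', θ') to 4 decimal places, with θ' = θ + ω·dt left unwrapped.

(1.6804, 1.8417, -1.4694)

θ' = -2.0944 + 1.25·0.5 = -1.4694
R = v/ω = -1.75/1.25 = -1.4000
x' = 1.5 + -1.4000·(sin -1.4694 − sin -2.0944) = 1.6804
y' = 1 − -1.4000·(cos -1.4694 − cos -2.0944) = 1.8417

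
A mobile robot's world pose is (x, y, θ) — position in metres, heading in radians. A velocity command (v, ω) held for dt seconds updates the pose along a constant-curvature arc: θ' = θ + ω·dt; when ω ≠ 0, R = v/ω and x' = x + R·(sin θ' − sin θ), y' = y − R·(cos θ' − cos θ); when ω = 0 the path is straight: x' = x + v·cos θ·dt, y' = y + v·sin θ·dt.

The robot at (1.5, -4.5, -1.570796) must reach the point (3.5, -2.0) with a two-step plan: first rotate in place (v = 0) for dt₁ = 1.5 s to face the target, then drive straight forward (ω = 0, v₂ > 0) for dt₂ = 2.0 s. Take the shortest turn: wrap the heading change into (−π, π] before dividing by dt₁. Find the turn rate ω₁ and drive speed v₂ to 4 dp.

ω₁ = 1.6446, v₂ = 1.6008

heading to target = atan2(-2−-4.5, 3.5−1.5) = 0.8961
Δθ = wrap(0.8961 − -1.5708) = 2.4669; ω₁ = Δθ/dt₁ = 1.6446
distance = √((3.5−1.5)² + (-2−-4.5)²) = 3.2016; v₂ = distance/dt₂ = 1.6008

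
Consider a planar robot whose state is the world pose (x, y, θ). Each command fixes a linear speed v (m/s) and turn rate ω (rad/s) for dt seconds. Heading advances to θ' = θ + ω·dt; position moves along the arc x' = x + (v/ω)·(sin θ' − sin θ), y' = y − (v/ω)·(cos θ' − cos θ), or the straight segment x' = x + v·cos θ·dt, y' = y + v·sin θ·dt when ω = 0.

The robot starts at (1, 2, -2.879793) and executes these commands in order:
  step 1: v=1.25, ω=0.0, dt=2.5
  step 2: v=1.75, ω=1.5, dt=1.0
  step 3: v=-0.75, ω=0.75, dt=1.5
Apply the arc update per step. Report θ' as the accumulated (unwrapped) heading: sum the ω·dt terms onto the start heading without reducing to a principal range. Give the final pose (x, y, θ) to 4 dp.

(-3.5918, 0.6207, -0.2548)

step 1: θ'=-2.8798 (straight) → pose (-2.0185, 1.1912, -2.8798)
step 2: θ'=-1.3798 (R=1.1667) → pose (-2.8620, -0.1572, -1.3798)
step 3: θ'=-0.2548 (R=-1.0000) → pose (-3.5918, 0.6207, -0.2548)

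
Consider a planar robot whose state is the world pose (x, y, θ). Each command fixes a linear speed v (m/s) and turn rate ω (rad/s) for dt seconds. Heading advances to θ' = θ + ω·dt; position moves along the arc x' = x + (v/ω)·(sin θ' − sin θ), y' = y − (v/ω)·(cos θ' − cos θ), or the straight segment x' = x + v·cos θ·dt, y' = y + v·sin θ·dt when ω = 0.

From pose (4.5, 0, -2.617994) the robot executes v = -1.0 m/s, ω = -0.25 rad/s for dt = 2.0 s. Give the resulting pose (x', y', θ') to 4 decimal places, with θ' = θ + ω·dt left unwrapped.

(6.4056, 0.5348, -3.1180)

θ' = -2.6180 + -0.25·2.0 = -3.1180
R = v/ω = -1.0/-0.25 = 4.0000
x' = 4.5 + 4.0000·(sin -3.1180 − sin -2.6180) = 6.4056
y' = 0 − 4.0000·(cos -3.1180 − cos -2.6180) = 0.5348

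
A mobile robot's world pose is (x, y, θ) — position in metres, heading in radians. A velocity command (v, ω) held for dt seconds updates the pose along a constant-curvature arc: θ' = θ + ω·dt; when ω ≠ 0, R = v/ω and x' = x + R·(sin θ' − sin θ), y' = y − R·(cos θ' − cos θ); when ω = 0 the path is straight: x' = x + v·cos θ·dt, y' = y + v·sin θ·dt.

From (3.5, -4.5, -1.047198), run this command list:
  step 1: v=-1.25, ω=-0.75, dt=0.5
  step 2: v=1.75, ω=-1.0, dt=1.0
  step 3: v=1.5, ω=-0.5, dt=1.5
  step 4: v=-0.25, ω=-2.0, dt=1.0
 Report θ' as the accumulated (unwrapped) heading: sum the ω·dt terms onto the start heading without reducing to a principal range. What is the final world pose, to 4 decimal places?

(0.7571, -6.4113, -5.1722)

step 1: θ'=-1.4222 (R=1.6667) → pose (3.2951, -3.9134, -1.4222)
step 2: θ'=-2.4222 (R=-1.7500) → pose (2.7175, -5.4889, -2.4222)
step 3: θ'=-3.1722 (R=-3.0000) → pose (0.6489, -6.2309, -3.1722)
step 4: θ'=-5.1722 (R=0.1250) → pose (0.7571, -6.4113, -5.1722)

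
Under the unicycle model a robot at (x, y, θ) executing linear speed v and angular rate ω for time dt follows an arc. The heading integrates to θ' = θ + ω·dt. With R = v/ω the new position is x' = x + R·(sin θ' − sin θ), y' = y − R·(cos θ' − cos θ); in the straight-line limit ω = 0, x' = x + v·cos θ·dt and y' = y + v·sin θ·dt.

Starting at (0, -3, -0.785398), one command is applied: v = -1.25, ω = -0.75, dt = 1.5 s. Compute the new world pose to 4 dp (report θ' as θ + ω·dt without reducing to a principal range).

(-0.3930, -1.2663, -1.9104)

θ' = -0.7854 + -0.75·1.5 = -1.9104
R = v/ω = -1.25/-0.75 = 1.6667
x' = 0 + 1.6667·(sin -1.9104 − sin -0.7854) = -0.3930
y' = -3 − 1.6667·(cos -1.9104 − cos -0.7854) = -1.2663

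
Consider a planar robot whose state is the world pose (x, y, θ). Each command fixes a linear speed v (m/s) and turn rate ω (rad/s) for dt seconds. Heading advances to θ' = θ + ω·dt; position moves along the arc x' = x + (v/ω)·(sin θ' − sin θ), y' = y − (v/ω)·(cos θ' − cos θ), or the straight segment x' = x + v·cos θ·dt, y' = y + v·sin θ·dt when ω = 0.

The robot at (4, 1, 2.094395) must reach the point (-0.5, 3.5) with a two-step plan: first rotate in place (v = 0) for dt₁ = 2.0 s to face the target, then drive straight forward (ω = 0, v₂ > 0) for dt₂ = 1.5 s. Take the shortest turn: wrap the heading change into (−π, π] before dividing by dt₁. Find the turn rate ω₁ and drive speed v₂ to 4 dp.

heading to target = atan2(3.5−1, -0.5−4) = 2.6345
Δθ = wrap(2.6345 − 2.0944) = 0.5401; ω₁ = Δθ/dt₁ = 0.2700
distance = √((-0.5−4)² + (3.5−1)²) = 5.1478; v₂ = distance/dt₂ = 3.4319

ω₁ = 0.2700, v₂ = 3.4319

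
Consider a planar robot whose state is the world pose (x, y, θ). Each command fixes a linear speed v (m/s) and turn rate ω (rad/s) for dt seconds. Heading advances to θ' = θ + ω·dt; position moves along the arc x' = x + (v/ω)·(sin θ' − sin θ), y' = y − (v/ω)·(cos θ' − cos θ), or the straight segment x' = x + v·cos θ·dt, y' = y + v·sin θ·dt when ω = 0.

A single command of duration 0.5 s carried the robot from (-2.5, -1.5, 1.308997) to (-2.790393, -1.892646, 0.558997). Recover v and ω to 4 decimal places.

v = -1.0000, ω = -1.5000

Δθ = 0.558997 − 1.308997 = -0.750000
ω = Δθ/dt = -0.750000/0.5 = -1.5000
R = −Δy/(cos θ' − cos θ) = 0.6667
v = R·ω = 0.6667·-1.5000 = -1.0000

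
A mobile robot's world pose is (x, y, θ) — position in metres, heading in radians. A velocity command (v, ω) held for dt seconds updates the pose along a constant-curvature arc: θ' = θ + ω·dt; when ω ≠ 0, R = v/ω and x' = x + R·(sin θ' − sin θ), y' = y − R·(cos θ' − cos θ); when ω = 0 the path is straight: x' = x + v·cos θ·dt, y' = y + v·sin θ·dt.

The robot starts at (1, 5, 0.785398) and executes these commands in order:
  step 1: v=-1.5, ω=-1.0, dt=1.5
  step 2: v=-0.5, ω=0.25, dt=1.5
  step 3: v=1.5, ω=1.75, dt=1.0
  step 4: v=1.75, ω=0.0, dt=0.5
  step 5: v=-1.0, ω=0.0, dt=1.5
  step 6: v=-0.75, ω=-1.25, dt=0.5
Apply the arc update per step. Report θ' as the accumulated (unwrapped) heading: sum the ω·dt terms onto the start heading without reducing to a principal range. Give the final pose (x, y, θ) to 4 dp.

(-0.8242, 5.0286, 0.7854)

step 1: θ'=-0.7146 (R=1.5000) → pose (-1.0436, 4.9276, -0.7146)
step 2: θ'=-0.3396 (R=-2.0000) → pose (-1.6880, 5.3027, -0.3396)
step 3: θ'=1.4104 (R=0.8571) → pose (-0.5564, 5.9740, 1.4104)
step 4: θ'=1.4104 (straight) → pose (-0.4166, 6.8378, 1.4104)
step 5: θ'=1.4104 (straight) → pose (-0.6562, 5.3570, 1.4104)
step 6: θ'=0.7854 (R=0.6000) → pose (-0.8242, 5.0286, 0.7854)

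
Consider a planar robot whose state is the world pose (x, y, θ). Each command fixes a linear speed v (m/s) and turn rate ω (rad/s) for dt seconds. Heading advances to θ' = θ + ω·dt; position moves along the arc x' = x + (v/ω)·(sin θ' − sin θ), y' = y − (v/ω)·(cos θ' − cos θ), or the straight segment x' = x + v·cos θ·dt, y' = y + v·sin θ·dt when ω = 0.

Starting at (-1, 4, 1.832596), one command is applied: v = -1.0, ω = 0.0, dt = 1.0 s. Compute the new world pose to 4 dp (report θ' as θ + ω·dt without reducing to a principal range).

(-0.7412, 3.0341, 1.8326)

θ' = 1.8326 + 0.0·1.0 = 1.8326
ω = 0 → straight: x' = -1 + -1.0·cos(1.8326)·1.0 = -0.7412
y' = 4 + -1.0·sin(1.8326)·1.0 = 3.0341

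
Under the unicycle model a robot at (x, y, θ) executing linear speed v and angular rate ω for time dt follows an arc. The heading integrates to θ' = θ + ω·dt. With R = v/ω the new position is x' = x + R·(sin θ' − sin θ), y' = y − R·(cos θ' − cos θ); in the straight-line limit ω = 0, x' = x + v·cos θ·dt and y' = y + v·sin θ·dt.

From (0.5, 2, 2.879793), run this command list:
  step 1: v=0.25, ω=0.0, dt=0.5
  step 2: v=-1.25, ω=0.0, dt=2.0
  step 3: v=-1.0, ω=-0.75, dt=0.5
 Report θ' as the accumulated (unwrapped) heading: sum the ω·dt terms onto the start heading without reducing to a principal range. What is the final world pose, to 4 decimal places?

(3.2418, 1.1694, 2.5048)

step 1: θ'=2.8798 (straight) → pose (0.3793, 2.0324, 2.8798)
step 2: θ'=2.8798 (straight) → pose (2.7941, 1.3853, 2.8798)
step 3: θ'=2.5048 (R=1.3333) → pose (3.2418, 1.1694, 2.5048)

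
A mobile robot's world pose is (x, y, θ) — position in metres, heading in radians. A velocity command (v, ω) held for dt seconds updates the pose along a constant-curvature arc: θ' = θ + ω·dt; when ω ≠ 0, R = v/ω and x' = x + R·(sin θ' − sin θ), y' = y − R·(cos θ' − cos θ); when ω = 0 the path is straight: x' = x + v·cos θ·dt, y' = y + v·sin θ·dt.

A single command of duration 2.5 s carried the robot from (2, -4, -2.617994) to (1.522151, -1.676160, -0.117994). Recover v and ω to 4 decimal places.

v = -1.2500, ω = 1.0000

Δθ = -0.117994 − -2.617994 = 2.500000
ω = Δθ/dt = 2.500000/2.5 = 1.0000
R = −Δy/(cos θ' − cos θ) = -1.2500
v = R·ω = -1.2500·1.0000 = -1.2500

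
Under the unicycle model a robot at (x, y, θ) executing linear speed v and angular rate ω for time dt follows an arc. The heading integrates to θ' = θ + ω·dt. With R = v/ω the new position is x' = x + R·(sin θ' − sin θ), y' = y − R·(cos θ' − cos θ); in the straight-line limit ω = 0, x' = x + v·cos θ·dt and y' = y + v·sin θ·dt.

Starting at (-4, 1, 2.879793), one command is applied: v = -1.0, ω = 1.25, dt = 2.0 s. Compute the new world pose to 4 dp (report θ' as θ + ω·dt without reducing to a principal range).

(-3.1646, 2.2679, 5.3798)

θ' = 2.8798 + 1.25·2.0 = 5.3798
R = v/ω = -1.0/1.25 = -0.8000
x' = -4 + -0.8000·(sin 5.3798 − sin 2.8798) = -3.1646
y' = 1 − -0.8000·(cos 5.3798 − cos 2.8798) = 2.2679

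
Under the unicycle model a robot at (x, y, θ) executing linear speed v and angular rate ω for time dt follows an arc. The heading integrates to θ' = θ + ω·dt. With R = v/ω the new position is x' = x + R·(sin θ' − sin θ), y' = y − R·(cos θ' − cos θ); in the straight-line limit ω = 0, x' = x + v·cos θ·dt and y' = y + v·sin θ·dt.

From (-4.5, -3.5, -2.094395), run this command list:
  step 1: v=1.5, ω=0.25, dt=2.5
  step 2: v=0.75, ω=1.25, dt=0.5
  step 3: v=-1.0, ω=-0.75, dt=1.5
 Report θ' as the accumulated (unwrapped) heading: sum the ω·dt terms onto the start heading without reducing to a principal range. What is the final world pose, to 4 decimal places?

(-5.3567, -6.0421, -1.9694)

step 1: θ'=-1.4694 (R=6.0000) → pose (-5.2730, -7.1074, -1.4694)
step 2: θ'=-0.8444 (R=0.6000) → pose (-5.1247, -7.4451, -0.8444)
step 3: θ'=-1.9694 (R=1.3333) → pose (-5.3567, -6.0421, -1.9694)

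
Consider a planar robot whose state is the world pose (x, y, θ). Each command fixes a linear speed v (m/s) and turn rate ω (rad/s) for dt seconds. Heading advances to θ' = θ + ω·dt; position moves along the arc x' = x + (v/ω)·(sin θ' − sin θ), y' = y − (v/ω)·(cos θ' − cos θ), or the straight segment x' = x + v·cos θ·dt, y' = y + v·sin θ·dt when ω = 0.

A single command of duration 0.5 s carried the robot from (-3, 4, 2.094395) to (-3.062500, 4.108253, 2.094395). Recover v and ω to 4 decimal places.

Δθ = 2.094395 − 2.094395 = 0.000000
ω = Δθ/dt = 0.000000/0.5 = 0.0000
ω = 0 → v = (Δx·cos θ + Δy·sin θ)/dt = 0.2500

v = 0.2500, ω = 0.0000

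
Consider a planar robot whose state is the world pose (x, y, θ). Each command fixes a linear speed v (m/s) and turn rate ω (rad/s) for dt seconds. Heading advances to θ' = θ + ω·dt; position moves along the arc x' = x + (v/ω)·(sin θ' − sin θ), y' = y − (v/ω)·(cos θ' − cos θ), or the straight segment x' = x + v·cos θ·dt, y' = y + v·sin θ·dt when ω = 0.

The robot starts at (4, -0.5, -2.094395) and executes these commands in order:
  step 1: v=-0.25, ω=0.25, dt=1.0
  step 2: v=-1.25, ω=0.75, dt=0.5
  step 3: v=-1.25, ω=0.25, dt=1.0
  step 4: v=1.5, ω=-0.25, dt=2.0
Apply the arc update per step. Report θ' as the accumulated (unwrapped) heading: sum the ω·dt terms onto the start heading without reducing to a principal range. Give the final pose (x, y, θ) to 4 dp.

step 1: θ'=-1.8444 (R=-1.0000) → pose (4.0968, -0.2702, -1.8444)
step 2: θ'=-1.4694 (R=-1.6667) → pose (4.1502, 0.3488, -1.4694)
step 3: θ'=-1.2194 (R=-5.0000) → pose (3.8704, 1.5638, -1.2194)
step 4: θ'=-1.7194 (R=-6.0000) → pose (4.1709, -1.3898, -1.7194)

(4.1709, -1.3898, -1.7194)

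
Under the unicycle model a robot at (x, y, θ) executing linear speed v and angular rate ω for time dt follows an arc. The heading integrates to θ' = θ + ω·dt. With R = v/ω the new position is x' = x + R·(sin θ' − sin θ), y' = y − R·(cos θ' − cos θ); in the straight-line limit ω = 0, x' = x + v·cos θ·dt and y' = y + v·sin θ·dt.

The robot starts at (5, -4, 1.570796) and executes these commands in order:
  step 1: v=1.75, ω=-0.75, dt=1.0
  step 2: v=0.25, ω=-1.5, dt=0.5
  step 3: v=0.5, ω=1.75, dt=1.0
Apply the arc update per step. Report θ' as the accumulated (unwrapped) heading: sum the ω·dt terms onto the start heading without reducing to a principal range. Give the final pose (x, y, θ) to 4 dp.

(5.9928, -2.0012, 1.8208)

step 1: θ'=0.8208 (R=-2.3333) → pose (5.6261, -2.4095, 0.8208)
step 2: θ'=0.0708 (R=-0.1667) → pose (5.7362, -2.3569, 0.0708)
step 3: θ'=1.8208 (R=0.2857) → pose (5.9928, -2.0012, 1.8208)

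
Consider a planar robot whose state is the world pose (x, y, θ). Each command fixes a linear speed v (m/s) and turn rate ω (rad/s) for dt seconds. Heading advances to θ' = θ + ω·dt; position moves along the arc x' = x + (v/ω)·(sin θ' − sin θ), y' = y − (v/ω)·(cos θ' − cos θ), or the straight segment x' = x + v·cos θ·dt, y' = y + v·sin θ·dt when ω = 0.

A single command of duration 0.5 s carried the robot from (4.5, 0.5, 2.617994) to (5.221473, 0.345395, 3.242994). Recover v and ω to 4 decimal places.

Δθ = 3.242994 − 2.617994 = 0.625000
ω = Δθ/dt = 0.625000/0.5 = 1.2500
R = Δx/(sin θ' − sin θ) = -1.2000
v = R·ω = -1.2000·1.2500 = -1.5000

v = -1.5000, ω = 1.2500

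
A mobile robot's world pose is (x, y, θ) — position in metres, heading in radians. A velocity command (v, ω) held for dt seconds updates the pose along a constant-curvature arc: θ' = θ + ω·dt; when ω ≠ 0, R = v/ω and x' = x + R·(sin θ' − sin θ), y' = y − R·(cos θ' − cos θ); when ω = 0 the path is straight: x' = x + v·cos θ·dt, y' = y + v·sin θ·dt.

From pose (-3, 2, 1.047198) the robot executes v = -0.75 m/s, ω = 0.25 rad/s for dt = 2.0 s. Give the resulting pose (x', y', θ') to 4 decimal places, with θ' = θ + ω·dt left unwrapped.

(-3.4011, 0.5708, 1.5472)

θ' = 1.0472 + 0.25·2.0 = 1.5472
R = v/ω = -0.75/0.25 = -3.0000
x' = -3 + -3.0000·(sin 1.5472 − sin 1.0472) = -3.4011
y' = 2 − -3.0000·(cos 1.5472 − cos 1.0472) = 0.5708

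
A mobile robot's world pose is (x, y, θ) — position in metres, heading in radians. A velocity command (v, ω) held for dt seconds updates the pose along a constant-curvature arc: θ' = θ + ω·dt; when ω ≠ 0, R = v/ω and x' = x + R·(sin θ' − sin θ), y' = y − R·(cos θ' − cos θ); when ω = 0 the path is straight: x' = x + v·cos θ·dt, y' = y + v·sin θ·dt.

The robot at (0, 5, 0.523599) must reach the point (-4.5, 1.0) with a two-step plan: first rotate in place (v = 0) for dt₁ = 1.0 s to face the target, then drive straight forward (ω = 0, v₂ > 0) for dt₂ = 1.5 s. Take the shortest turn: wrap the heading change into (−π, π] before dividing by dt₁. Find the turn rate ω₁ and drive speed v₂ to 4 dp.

heading to target = atan2(1−5, -4.5−0) = -2.4150
Δθ = wrap(-2.4150 − 0.5236) = -2.9385; ω₁ = Δθ/dt₁ = -2.9385
distance = √((-4.5−0)² + (1−5)²) = 6.0208; v₂ = distance/dt₂ = 4.0139

ω₁ = -2.9385, v₂ = 4.0139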